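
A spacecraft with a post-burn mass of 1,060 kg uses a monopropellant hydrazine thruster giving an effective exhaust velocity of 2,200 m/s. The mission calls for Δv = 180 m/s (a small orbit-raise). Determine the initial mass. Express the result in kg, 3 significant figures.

initial mass ≈ 1150 kg

Rocket equation: m₀/m_f = exp(Δv / v_e) = exp(180 / 2200.0) = exp(0.0818) = 1.0853.
m₀ = m_f × 1.0853 = 1,060 × 1.0853 = 1,150.42 kg.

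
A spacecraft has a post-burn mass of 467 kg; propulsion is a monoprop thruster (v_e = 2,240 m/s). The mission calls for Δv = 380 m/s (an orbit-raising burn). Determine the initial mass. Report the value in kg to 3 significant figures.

By the Tsiolkovsky rocket equation, m₀/m_f = exp(Δv / v_e) = exp(380 / 2240.0) = exp(0.1696) = 1.1849.
m₀ = m_f × 1.1849 = 467 × 1.1849 = 553.348 kg.

initial mass ≈ 553 kg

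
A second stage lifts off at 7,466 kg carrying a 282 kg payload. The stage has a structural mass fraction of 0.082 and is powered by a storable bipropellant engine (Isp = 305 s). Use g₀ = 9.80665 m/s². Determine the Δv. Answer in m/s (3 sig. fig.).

Stage wet mass = m₀ − payload = 7,466 − 282 = 7,184 kg.
Stage dry mass = ε × stage wet mass = 0.082 × 7,184 = 589.088 kg.
Burnout mass m_f = stage dry + payload = 589.088 + 282 = 871.088 kg.
v_e = Isp · g₀ = 305 × 9.80665 = 2991.0 m/s.
From the ideal rocket equation, Δv = v_e · ln(7,466/871.088) = 2991.0 × ln(8.571) = 2991.0 × 2.1484 ≈ 6426 m/s.

Δv ≈ 6430 m/s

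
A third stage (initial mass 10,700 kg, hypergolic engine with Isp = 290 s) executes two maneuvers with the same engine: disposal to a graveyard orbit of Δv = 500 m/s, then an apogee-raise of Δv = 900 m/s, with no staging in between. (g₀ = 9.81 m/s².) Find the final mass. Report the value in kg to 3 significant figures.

v_e = Isp · g₀ = 290 × 9.81 = 2844.9 m/s.
After the first burn: m = 10700 × exp(−500/2844.9) = 10700 × 0.83883 = 8,975.48 kg.
After the second burn: m = 8,975.48 × exp(−900/2844.9) = 8,975.48 × 0.72880 = 6,541.33 kg.

final mass ≈ 6540 kg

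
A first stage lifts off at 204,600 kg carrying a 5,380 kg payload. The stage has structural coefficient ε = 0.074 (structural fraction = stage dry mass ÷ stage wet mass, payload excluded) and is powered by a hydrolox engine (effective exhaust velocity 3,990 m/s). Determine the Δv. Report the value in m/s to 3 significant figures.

Stage wet mass = m₀ − payload = 204,600 − 5,380 = 199,220 kg.
Stage dry mass = ε × stage wet mass = 0.074 × 199,220 = 14,742.3 kg.
Burnout mass m_f = stage dry + payload = 14,742.3 + 5,380 = 20,122.3 kg.
By the Tsiolkovsky rocket equation, Δv = v_e · ln(204,600/20,122.3) = 3990.0 × ln(10.17) = 3990.0 × 2.3192 ≈ 9254 m/s.

Δv ≈ 9250 m/s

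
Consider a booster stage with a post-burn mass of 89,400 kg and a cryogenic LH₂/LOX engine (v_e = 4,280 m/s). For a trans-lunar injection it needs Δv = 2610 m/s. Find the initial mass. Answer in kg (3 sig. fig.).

Using Δv = v_e ln(m₀/m_f): m₀/m_f = exp(Δv / v_e) = exp(2610 / 4280.0) = exp(0.6098) = 1.8401.
m₀ = m_f × 1.8401 = 89,400 × 1.8401 = 164,505 kg.

initial mass ≈ 165000 kg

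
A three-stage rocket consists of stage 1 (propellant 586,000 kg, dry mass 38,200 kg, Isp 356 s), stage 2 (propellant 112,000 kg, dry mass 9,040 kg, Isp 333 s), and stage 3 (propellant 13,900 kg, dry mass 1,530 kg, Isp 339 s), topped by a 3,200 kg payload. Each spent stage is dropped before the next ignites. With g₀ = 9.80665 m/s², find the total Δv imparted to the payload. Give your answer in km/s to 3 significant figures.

Δv ≈ 14.9 km/s

Ignition mass of stage 1 = 586,000+38,200 + 112,000+9,040 + 13,900+1,530 + 3,200 = 763,870 kg.
Stage 1: m₀ = 763,870 kg, m_f = 763,870 − 586,000 = 177,870 kg; Δv = 356×9.80665×ln(4.295) = 3491.2×1.4573 ≈ 5088 m/s.
Stage 2: m₀ = 139,670 kg, m_f = 139,670 − 112,000 = 27,670 kg; Δv = 333×9.80665×ln(5.048) = 3265.6×1.6189 ≈ 5287 m/s.
Stage 3: m₀ = 18,630 kg, m_f = 18,630 − 13,900 = 4,730 kg; Δv = 339×9.80665×ln(3.939) = 3324.5×1.3708 ≈ 4557 m/s.
Total Δv = 5088 + 5287 + 4557 = 14932 m/s.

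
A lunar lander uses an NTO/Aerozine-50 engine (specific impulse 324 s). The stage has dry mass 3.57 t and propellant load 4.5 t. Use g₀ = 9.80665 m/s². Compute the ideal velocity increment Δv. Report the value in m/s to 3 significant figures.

Δv ≈ 2590 m/s

v_e = Isp · g₀ = 324 × 9.80665 = 3177.4 m/s.
m₀ = m_dry + m_prop = 3.57 + 4.5 = 8.07 t.
Using Δv = v_e ln(m₀/m_f): Δv = v_e · ln(m₀/m_f) = 3177.4 × ln(2.261) = 3177.4 × 0.8156 ≈ 2591.4 m/s.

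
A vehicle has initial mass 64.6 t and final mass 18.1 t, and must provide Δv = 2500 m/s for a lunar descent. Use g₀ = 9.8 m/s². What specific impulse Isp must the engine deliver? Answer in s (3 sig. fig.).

ln(m₀/m_f) = ln(64600/18100) = ln(3.569) = 1.2723.
By the Tsiolkovsky rocket equation, v_e = Δv / ln(m₀/m_f) = 2500 / 1.2723 = 1964.9 m/s.
Isp = v_e / g₀ = 1964.9 / 9.8 = 200.5 s.

Isp ≈ 201 s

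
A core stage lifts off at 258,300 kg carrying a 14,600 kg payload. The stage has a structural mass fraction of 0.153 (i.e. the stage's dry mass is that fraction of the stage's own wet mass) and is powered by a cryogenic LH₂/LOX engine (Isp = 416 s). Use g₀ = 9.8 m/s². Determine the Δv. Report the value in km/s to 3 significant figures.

Stage wet mass = m₀ − payload = 258,300 − 14,600 = 243,700 kg.
Stage dry mass = ε × stage wet mass = 0.153 × 243,700 = 37,286.1 kg.
Burnout mass m_f = stage dry + payload = 37,286.1 + 14,600 = 51,886.1 kg.
v_e = Isp · g₀ = 416 × 9.8 = 4076.8 m/s.
From the ideal rocket equation, Δv = v_e · ln(258,300/51,886.1) = 4076.8 × ln(4.978) = 4076.8 × 1.6051 ≈ 6544 m/s.

Δv ≈ 6.54 km/s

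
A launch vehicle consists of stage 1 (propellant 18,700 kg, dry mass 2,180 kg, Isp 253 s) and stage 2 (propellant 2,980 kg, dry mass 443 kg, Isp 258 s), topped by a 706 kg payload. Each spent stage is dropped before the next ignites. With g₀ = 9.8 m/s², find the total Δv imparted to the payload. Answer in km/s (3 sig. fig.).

Δv ≈ 6.65 km/s

Ignition mass of stage 1 = 18,700+2,180 + 2,980+443 + 706 = 25,009 kg.
Stage 1: m₀ = 25,009 kg, m_f = 25,009 − 18,700 = 6,309 kg; Δv = 253×9.8×ln(3.964) = 2479.4×1.3773 ≈ 3415 m/s.
Stage 2: m₀ = 4,129 kg, m_f = 4,129 − 2,980 = 1,149 kg; Δv = 258×9.8×ln(3.594) = 2528.4×1.2791 ≈ 3234 m/s.
Total Δv = 3415 + 3234 = 6649 m/s.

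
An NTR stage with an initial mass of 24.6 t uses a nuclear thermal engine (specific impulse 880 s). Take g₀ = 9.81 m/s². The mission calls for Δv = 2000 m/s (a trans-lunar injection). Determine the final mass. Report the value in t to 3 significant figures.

final mass ≈ 19.5 t

v_e = Isp · g₀ = 880 × 9.81 = 8632.8 m/s.
m₀/m_f = exp(Δv / v_e) = exp(2000 / 8632.8) = exp(0.2317) = 1.2607.
m_f = m₀ / 1.2607 = 24.6 / 1.2607 = 19.513 t.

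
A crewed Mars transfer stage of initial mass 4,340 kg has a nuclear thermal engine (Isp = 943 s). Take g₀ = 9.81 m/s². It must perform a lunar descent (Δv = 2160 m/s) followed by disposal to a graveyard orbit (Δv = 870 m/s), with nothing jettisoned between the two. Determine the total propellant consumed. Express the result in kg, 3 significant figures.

total propellant consumed ≈ 1210 kg

v_e = Isp · g₀ = 943 × 9.81 = 9250.8 m/s.
After the first burn: m = 4340 × exp(−2160/9250.8) = 4340 × 0.79176 = 3,436.24 kg.
After the second burn: m = 3,436.24 × exp(−870/9250.8) = 3,436.24 × 0.91024 = 3,127.8 kg.
Total propellant = m₀ − m_final = 4340 − 3,127.8 = 1,212.2 kg.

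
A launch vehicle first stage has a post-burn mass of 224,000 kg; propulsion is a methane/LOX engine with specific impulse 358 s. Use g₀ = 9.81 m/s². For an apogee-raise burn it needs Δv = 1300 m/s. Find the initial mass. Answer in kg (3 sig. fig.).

v_e = Isp · g₀ = 358 × 9.81 = 3512.0 m/s.
m₀/m_f = exp(Δv / v_e) = exp(1300 / 3512.0) = exp(0.3702) = 1.4480.
m₀ = m_f × 1.4480 = 224,000 × 1.4480 = 324,352 kg.

initial mass ≈ 324000 kg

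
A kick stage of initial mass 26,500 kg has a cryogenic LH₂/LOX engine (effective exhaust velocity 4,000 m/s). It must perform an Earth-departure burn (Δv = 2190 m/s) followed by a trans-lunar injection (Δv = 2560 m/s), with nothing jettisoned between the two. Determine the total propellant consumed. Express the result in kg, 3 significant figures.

After the first burn: m = 26500 × exp(−2190/4000.0) = 26500 × 0.57839 = 15,327.3 kg.
After the second burn: m = 15,327.3 × exp(−2560/4000.0) = 15,327.3 × 0.52729 = 8,081.93 kg.
Total propellant = m₀ − m_final = 26500 − 8,081.93 = 18,418.07 kg.

total propellant consumed ≈ 18400 kg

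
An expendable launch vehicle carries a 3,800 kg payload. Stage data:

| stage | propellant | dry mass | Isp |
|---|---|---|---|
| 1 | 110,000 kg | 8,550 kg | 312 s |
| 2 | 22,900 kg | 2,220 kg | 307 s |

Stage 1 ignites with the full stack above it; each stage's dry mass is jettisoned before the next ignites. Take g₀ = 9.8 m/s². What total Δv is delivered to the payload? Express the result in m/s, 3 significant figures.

Δv ≈ 8910 m/s

Ignition mass of stage 1 = 110,000+8,550 + 22,900+2,220 + 3,800 = 147,470 kg.
Stage 1: m₀ = 147,470 kg, m_f = 147,470 − 110,000 = 37,470 kg; Δv = 312×9.8×ln(3.936) = 3057.6×1.3701 ≈ 4189 m/s.
Stage 2: m₀ = 28,920 kg, m_f = 28,920 − 22,900 = 6,020 kg; Δv = 307×9.8×ln(4.804) = 3008.6×1.5694 ≈ 4722 m/s.
Total Δv = 4189 + 4722 = 8911 m/s.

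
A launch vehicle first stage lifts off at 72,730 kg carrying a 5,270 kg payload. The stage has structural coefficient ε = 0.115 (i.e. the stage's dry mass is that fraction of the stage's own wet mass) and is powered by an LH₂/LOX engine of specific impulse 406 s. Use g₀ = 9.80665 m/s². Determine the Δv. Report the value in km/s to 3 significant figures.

Δv ≈ 6.85 km/s

Stage wet mass = m₀ − payload = 72,730 − 5,270 = 67,460 kg.
Stage dry mass = ε × stage wet mass = 0.115 × 67,460 = 7,757.9 kg.
Burnout mass m_f = stage dry + payload = 7,757.9 + 5,270 = 13,027.9 kg.
v_e = Isp · g₀ = 406 × 9.80665 = 3981.5 m/s.
By the Tsiolkovsky rocket equation, Δv = v_e · ln(72,730/13,027.9) = 3981.5 × ln(5.583) = 3981.5 × 1.7197 ≈ 6847 m/s.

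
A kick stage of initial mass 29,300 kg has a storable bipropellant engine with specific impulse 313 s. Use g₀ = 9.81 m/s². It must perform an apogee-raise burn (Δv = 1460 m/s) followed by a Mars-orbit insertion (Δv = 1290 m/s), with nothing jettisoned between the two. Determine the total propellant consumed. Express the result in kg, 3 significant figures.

total propellant consumed ≈ 17300 kg

v_e = Isp · g₀ = 313 × 9.81 = 3070.5 m/s.
After the first burn: m = 29300 × exp(−1460/3070.5) = 29300 × 0.62158 = 18,212.3 kg.
After the second burn: m = 18,212.3 × exp(−1290/3070.5) = 18,212.3 × 0.65697 = 11,964.9 kg.
Total propellant = m₀ − m_final = 29300 − 11,964.9 = 17,335.1 kg.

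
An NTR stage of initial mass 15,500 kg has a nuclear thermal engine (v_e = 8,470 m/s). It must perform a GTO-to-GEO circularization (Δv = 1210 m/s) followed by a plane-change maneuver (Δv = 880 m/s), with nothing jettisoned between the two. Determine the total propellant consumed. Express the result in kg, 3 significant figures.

After the first burn: m = 15500 × exp(−1210/8470.0) = 15500 × 0.86688 = 13,436.6 kg.
After the second burn: m = 13,436.6 × exp(−880/8470.0) = 13,436.6 × 0.90132 = 12,110.7 kg.
Total propellant = m₀ − m_final = 15500 − 12,110.7 = 3,389.3 kg.

total propellant consumed ≈ 3390 kg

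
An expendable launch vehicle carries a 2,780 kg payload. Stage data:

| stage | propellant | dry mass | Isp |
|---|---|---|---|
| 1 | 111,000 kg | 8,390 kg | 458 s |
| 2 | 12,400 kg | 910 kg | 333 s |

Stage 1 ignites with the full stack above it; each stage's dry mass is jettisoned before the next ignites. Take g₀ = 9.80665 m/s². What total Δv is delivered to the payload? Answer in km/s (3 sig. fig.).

Ignition mass of stage 1 = 111,000+8,390 + 12,400+910 + 2,780 = 135,480 kg.
Stage 1: m₀ = 135,480 kg, m_f = 135,480 − 111,000 = 24,480 kg; Δv = 458×9.80665×ln(5.534) = 4491.4×1.7110 ≈ 7685 m/s.
Stage 2: m₀ = 16,090 kg, m_f = 16,090 − 12,400 = 3,690 kg; Δv = 333×9.80665×ln(4.36) = 3265.6×1.4726 ≈ 4809 m/s.
Total Δv = 7685 + 4809 = 12494 m/s.

Δv ≈ 12.5 km/s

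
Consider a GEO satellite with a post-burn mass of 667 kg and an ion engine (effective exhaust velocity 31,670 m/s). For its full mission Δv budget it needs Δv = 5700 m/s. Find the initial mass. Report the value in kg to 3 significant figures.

Rocket equation: m₀/m_f = exp(Δv / v_e) = exp(5700 / 31670.0) = exp(0.1800) = 1.1972.
m₀ = m_f × 1.1972 = 667 × 1.1972 = 798.532 kg.

initial mass ≈ 799 kg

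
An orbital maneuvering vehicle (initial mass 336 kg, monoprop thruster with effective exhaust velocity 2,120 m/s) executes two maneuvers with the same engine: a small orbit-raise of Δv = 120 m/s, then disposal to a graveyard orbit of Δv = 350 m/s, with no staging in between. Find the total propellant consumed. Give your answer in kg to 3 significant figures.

total propellant consumed ≈ 66.8 kg

After the first burn: m = 336 × exp(−120/2120.0) = 336 × 0.94497 = 317.51 kg.
After the second burn: m = 317.51 × exp(−350/2120.0) = 317.51 × 0.84781 = 269.188 kg.
Total propellant = m₀ − m_final = 336 − 269.188 = 66.812 kg.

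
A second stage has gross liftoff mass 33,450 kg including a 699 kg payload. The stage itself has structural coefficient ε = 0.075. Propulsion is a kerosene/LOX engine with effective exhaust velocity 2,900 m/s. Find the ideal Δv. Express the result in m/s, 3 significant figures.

Stage wet mass = m₀ − payload = 33,450 − 699 = 32,751 kg.
Stage dry mass = ε × stage wet mass = 0.075 × 32,751 = 2,456.33 kg.
Burnout mass m_f = stage dry + payload = 2,456.33 + 699 = 3,155.33 kg.
Δv = v_e · ln(33,450/3,155.33) = 2900.0 × ln(10.6) = 2900.0 × 2.3610 ≈ 6847 m/s.

Δv ≈ 6850 m/s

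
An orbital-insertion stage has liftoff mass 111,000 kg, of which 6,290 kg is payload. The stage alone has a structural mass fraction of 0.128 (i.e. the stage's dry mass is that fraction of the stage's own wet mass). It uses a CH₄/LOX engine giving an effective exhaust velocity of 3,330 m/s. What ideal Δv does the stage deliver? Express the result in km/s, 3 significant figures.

Δv ≈ 5.76 km/s

Stage wet mass = m₀ − payload = 111,000 − 6,290 = 104,710 kg.
Stage dry mass = ε × stage wet mass = 0.128 × 104,710 = 13,402.9 kg.
Burnout mass m_f = stage dry + payload = 13,402.9 + 6,290 = 19,692.9 kg.
Δv = v_e · ln(111,000/19,692.9) = 3330.0 × ln(5.637) = 3330.0 × 1.7293 ≈ 5758 m/s.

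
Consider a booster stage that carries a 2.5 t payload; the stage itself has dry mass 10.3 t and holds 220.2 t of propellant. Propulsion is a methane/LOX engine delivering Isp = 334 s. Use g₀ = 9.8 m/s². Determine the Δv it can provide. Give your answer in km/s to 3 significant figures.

Δv ≈ 9.50 km/s

v_e = Isp · g₀ = 334 × 9.8 = 3273.2 m/s.
m₀ = payload + dry + propellant = 2.5 + 10.3 + 220.2 = 233 t.
m_f = payload + dry = 2.5 + 10.3 = 12.8 t.
Δv = v_e · ln(m₀/m_f) = 3273.2 × ln(18.2) = 3273.2 × 2.9016 ≈ 9497.5 m/s.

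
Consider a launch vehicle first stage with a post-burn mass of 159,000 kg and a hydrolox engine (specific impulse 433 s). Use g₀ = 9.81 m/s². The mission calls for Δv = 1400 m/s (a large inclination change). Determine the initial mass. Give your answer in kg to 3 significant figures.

v_e = Isp · g₀ = 433 × 9.81 = 4247.7 m/s.
m₀/m_f = exp(Δv / v_e) = exp(1400 / 4247.7) = exp(0.3296) = 1.3904.
m₀ = m_f × 1.3904 = 159,000 × 1.3904 = 221,074 kg.

initial mass ≈ 221000 kg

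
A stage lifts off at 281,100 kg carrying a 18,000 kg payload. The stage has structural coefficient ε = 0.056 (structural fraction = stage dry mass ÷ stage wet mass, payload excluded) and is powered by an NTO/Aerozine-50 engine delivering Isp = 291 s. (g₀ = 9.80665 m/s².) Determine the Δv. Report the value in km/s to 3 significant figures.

Δv ≈ 6.14 km/s

Stage wet mass = m₀ − payload = 281,100 − 18,000 = 263,100 kg.
Stage dry mass = ε × stage wet mass = 0.056 × 263,100 = 14,733.6 kg.
Burnout mass m_f = stage dry + payload = 14,733.6 + 18,000 = 32,733.6 kg.
v_e = Isp · g₀ = 291 × 9.80665 = 2853.7 m/s.
Δv = v_e · ln(281,100/32,733.6) = 2853.7 × ln(8.588) = 2853.7 × 2.1503 ≈ 6136 m/s.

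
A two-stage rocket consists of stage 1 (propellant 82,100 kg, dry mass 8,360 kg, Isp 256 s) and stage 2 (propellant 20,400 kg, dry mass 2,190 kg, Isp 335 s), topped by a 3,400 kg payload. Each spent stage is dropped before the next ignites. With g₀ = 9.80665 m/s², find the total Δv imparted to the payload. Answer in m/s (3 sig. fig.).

Δv ≈ 8110 m/s

Ignition mass of stage 1 = 82,100+8,360 + 20,400+2,190 + 3,400 = 116,450 kg.
Stage 1: m₀ = 116,450 kg, m_f = 116,450 − 82,100 = 34,350 kg; Δv = 256×9.80665×ln(3.39) = 2510.5×1.2209 ≈ 3065 m/s.
Stage 2: m₀ = 25,990 kg, m_f = 25,990 − 20,400 = 5,590 kg; Δv = 335×9.80665×ln(4.649) = 3285.2×1.5367 ≈ 5049 m/s.
Total Δv = 3065 + 5049 = 8114 m/s.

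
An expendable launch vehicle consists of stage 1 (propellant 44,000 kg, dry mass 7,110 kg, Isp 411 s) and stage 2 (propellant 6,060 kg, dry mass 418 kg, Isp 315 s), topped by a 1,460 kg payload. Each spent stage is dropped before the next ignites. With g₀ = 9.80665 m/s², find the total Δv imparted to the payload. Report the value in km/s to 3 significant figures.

Δv ≈ 9.96 km/s

Ignition mass of stage 1 = 44,000+7,110 + 6,060+418 + 1,460 = 59,048 kg.
Stage 1: m₀ = 59,048 kg, m_f = 59,048 − 44,000 = 15,048 kg; Δv = 411×9.80665×ln(3.924) = 4030.5×1.3671 ≈ 5510 m/s.
Stage 2: m₀ = 7,938 kg, m_f = 7,938 − 6,060 = 1,878 kg; Δv = 315×9.80665×ln(4.227) = 3089.1×1.4415 ≈ 4453 m/s.
Total Δv = 5510 + 4453 = 9963 m/s.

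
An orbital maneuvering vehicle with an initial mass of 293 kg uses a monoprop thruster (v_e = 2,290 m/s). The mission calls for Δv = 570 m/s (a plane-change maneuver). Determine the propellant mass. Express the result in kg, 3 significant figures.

m₀/m_f = exp(Δv / v_e) = exp(570 / 2290.0) = exp(0.2489) = 1.2826.
m_f = 293 / 1.2826 = 228.442 kg, so propellant = m₀ − m_f = 293 − 228.442 = 64.558 kg.

propellant mass ≈ 64.6 kg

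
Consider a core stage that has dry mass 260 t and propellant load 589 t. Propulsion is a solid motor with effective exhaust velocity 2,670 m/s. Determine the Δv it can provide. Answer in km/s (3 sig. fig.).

Δv ≈ 3.16 km/s

m₀ = m_dry + m_prop = 260 + 589 = 849 t.
Δv = v_e · ln(m₀/m_f) = 2670.0 × ln(3.265) = 2670.0 × 1.1834 ≈ 3159.6 m/s.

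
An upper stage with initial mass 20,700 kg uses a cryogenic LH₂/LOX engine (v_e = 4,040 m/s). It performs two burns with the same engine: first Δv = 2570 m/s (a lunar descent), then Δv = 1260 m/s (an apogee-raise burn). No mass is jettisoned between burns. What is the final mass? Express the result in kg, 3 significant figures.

After the first burn: m = 20700 × exp(−2570/4040.0) = 20700 × 0.52933 = 10,957.1 kg.
After the second burn: m = 10,957.1 × exp(−1260/4040.0) = 10,957.1 × 0.73207 = 8,021.36 kg.

final mass ≈ 8020 kg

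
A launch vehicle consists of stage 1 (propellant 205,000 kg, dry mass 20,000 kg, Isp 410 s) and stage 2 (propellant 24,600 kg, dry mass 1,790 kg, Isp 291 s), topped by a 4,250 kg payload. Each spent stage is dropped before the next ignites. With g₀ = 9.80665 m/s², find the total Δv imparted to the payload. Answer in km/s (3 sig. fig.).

Δv ≈ 11.1 km/s

Ignition mass of stage 1 = 205,000+20,000 + 24,600+1,790 + 4,250 = 255,640 kg.
Stage 1: m₀ = 255,640 kg, m_f = 255,640 − 205,000 = 50,640 kg; Δv = 410×9.80665×ln(5.048) = 4020.7×1.6190 ≈ 6510 m/s.
Stage 2: m₀ = 30,640 kg, m_f = 30,640 − 24,600 = 6,040 kg; Δv = 291×9.80665×ln(5.073) = 2853.7×1.6239 ≈ 4634 m/s.
Total Δv = 6510 + 4634 = 11144 m/s.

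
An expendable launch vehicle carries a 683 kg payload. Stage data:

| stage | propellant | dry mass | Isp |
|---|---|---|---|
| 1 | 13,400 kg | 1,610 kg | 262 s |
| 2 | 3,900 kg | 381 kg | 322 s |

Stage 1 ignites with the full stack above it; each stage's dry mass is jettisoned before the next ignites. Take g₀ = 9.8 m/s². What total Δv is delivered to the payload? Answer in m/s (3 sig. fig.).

Ignition mass of stage 1 = 13,400+1,610 + 3,900+381 + 683 = 19,974 kg.
Stage 1: m₀ = 19,974 kg, m_f = 19,974 − 13,400 = 6,574 kg; Δv = 262×9.8×ln(3.038) = 2567.6×1.1113 ≈ 2853 m/s.
Stage 2: m₀ = 4,964 kg, m_f = 4,964 − 3,900 = 1,064 kg; Δv = 322×9.8×ln(4.665) = 3155.6×1.5402 ≈ 4860 m/s.
Total Δv = 2853 + 4860 = 7713 m/s.

Δv ≈ 7710 m/s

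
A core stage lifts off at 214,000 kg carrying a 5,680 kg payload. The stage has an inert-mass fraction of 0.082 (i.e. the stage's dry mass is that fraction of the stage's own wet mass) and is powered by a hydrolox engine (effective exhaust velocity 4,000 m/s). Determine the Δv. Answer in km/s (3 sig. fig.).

Stage wet mass = m₀ − payload = 214,000 − 5,680 = 208,320 kg.
Stage dry mass = ε × stage wet mass = 0.082 × 208,320 = 17,082.2 kg.
Burnout mass m_f = stage dry + payload = 17,082.2 + 5,680 = 22,762.2 kg.
Δv = v_e · ln(214,000/22,762.2) = 4000.0 × ln(9.402) = 4000.0 × 2.2409 ≈ 8963 m/s.

Δv ≈ 8.96 km/s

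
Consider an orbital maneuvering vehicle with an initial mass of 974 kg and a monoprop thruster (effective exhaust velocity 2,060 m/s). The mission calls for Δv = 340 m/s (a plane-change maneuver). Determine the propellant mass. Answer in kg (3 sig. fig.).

propellant mass ≈ 148 kg

m₀/m_f = exp(Δv / v_e) = exp(340 / 2060.0) = exp(0.1650) = 1.1795.
m_f = 974 / 1.1795 = 825.774 kg, so propellant = m₀ − m_f = 974 − 825.774 = 148.226 kg.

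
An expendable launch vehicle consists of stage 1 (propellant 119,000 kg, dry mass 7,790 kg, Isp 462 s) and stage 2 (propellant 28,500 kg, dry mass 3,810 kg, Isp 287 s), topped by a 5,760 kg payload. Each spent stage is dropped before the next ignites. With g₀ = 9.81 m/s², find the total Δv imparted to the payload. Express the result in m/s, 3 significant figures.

Ignition mass of stage 1 = 119,000+7,790 + 28,500+3,810 + 5,760 = 164,860 kg.
Stage 1: m₀ = 164,860 kg, m_f = 164,860 − 119,000 = 45,860 kg; Δv = 462×9.81×ln(3.595) = 4532.2×1.2795 ≈ 5799 m/s.
Stage 2: m₀ = 38,070 kg, m_f = 38,070 − 28,500 = 9,570 kg; Δv = 287×9.81×ln(3.978) = 2815.5×1.3808 ≈ 3888 m/s.
Total Δv = 5799 + 3888 = 9687 m/s.

Δv ≈ 9690 m/s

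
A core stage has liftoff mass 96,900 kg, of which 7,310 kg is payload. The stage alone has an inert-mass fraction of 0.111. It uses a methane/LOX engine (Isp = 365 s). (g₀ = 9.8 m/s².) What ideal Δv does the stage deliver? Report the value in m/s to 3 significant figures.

Δv ≈ 6170 m/s

Stage wet mass = m₀ − payload = 96,900 − 7,310 = 89,590 kg.
Stage dry mass = ε × stage wet mass = 0.111 × 89,590 = 9,944.49 kg.
Burnout mass m_f = stage dry + payload = 9,944.49 + 7,310 = 17,254.49 kg.
v_e = Isp · g₀ = 365 × 9.8 = 3577.0 m/s.
Rocket equation: Δv = v_e · ln(96,900/17,254.49) = 3577.0 × ln(5.616) = 3577.0 × 1.7256 ≈ 6172 m/s.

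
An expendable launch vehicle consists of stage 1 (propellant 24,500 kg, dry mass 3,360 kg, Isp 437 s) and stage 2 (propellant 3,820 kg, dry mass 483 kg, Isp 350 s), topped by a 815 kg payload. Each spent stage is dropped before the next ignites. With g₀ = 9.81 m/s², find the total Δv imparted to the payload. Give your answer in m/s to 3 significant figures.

Δv ≈ 10500 m/s

Ignition mass of stage 1 = 24,500+3,360 + 3,820+483 + 815 = 32,978 kg.
Stage 1: m₀ = 32,978 kg, m_f = 32,978 − 24,500 = 8,478 kg; Δv = 437×9.81×ln(3.89) = 4287.0×1.3584 ≈ 5823 m/s.
Stage 2: m₀ = 5,118 kg, m_f = 5,118 − 3,820 = 1,298 kg; Δv = 350×9.81×ln(3.943) = 3433.5×1.3719 ≈ 4711 m/s.
Total Δv = 5823 + 4711 = 10534 m/s.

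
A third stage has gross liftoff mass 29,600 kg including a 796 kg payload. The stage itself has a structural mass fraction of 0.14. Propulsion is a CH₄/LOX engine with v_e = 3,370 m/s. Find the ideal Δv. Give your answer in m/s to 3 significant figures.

Δv ≈ 6110 m/s

Stage wet mass = m₀ − payload = 29,600 − 796 = 28,804 kg.
Stage dry mass = ε × stage wet mass = 0.14 × 28,804 = 4,032.56 kg.
Burnout mass m_f = stage dry + payload = 4,032.56 + 796 = 4,828.56 kg.
From the ideal rocket equation, Δv = v_e · ln(29,600/4,828.56) = 3370.0 × ln(6.13) = 3370.0 × 1.8132 ≈ 6111 m/s.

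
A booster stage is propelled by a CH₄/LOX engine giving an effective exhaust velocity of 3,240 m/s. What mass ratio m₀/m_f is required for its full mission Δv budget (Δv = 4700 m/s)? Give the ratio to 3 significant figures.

mass ratio ≈ 4.27

Using Δv = v_e ln(m₀/m_f): m₀/m_f = exp(Δv / v_e) = exp(4700 / 3240.0) = exp(1.4506) = 4.2657.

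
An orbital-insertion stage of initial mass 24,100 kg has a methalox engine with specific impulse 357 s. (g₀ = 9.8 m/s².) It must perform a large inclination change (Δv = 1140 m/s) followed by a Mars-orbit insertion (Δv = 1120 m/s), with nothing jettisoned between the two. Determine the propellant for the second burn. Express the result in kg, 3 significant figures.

propellant for the second burn ≈ 4770 kg

v_e = Isp · g₀ = 357 × 9.8 = 3498.6 m/s.
After the first burn: m = 24100 × exp(−1140/3498.6) = 24100 × 0.72192 = 17,398.3 kg.
After the second burn: m = 17,398.3 × exp(−1120/3498.6) = 17,398.3 × 0.72606 = 12,632.2 kg.
Second-burn propellant = 17,398.3 − 12,632.2 = 4,766.1 kg.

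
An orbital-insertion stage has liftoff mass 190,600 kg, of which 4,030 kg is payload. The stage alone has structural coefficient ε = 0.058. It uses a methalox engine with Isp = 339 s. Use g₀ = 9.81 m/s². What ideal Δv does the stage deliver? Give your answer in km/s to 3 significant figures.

Δv ≈ 8.49 km/s

Stage wet mass = m₀ − payload = 190,600 − 4,030 = 186,570 kg.
Stage dry mass = ε × stage wet mass = 0.058 × 186,570 = 10,821.1 kg.
Burnout mass m_f = stage dry + payload = 10,821.1 + 4,030 = 14,851.1 kg.
v_e = Isp · g₀ = 339 × 9.81 = 3325.6 m/s.
Using Δv = v_e ln(m₀/m_f): Δv = v_e · ln(190,600/14,851.1) = 3325.6 × ln(12.83) = 3325.6 × 2.5521 ≈ 8487 m/s.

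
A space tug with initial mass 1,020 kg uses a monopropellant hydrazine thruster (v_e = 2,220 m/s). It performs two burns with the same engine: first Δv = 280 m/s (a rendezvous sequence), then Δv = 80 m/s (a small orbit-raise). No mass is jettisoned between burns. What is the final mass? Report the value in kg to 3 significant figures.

After the first burn: m = 1020 × exp(−280/2220.0) = 1020 × 0.88150 = 899.13 kg.
After the second burn: m = 899.13 × exp(−80/2220.0) = 899.13 × 0.96461 = 867.31 kg.

final mass ≈ 867 kg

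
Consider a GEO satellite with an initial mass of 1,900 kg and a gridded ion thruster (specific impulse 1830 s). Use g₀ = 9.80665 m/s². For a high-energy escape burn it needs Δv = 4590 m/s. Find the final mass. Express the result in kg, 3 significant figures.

final mass ≈ 1470 kg

v_e = Isp · g₀ = 1830 × 9.80665 = 17946.2 m/s.
Rocket equation: m₀/m_f = exp(Δv / v_e) = exp(4590 / 17946.2) = exp(0.2558) = 1.2914.
m_f = m₀ / 1.2914 = 1,900 / 1.2914 = 1,471.27 kg.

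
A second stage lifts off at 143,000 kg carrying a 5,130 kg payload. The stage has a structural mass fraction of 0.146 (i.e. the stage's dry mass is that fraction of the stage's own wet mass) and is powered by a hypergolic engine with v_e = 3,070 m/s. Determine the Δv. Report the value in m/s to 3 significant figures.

Stage wet mass = m₀ − payload = 143,000 − 5,130 = 137,870 kg.
Stage dry mass = ε × stage wet mass = 0.146 × 137,870 = 20,129 kg.
Burnout mass m_f = stage dry + payload = 20,129 + 5,130 = 25,259 kg.
Δv = v_e · ln(143,000/25,259) = 3070.0 × ln(5.661) = 3070.0 × 1.7337 ≈ 5322 m/s.

Δv ≈ 5320 m/s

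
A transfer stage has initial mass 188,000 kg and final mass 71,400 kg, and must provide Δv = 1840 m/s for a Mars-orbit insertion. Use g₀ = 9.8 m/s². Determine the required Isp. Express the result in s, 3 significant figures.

Isp ≈ 194 s

ln(m₀/m_f) = ln(188000/71400) = ln(2.633) = 0.9681.
v_e = Δv / ln(m₀/m_f) = 1840 / 0.9681 = 1900.5 m/s.
Isp = v_e / g₀ = 1900.5 / 9.8 = 193.9 s.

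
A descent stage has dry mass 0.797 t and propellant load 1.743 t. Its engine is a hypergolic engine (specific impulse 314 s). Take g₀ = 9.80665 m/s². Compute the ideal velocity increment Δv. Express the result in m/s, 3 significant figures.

v_e = Isp · g₀ = 314 × 9.80665 = 3079.3 m/s.
m₀ = m_dry + m_prop = 0.797 + 1.743 = 2.54 t.
By the Tsiolkovsky rocket equation, Δv = v_e · ln(m₀/m_f) = 3079.3 × ln(3.187) = 3079.3 × 1.1591 ≈ 3569.1 m/s.

Δv ≈ 3570 m/s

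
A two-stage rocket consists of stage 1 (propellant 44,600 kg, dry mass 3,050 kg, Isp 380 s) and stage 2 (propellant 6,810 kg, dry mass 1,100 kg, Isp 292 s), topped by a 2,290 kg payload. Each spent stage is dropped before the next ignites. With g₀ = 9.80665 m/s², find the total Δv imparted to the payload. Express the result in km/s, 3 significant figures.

Δv ≈ 8.65 km/s

Ignition mass of stage 1 = 44,600+3,050 + 6,810+1,100 + 2,290 = 57,850 kg.
Stage 1: m₀ = 57,850 kg, m_f = 57,850 − 44,600 = 13,250 kg; Δv = 380×9.80665×ln(4.366) = 3726.5×1.4739 ≈ 5492 m/s.
Stage 2: m₀ = 10,200 kg, m_f = 10,200 − 6,810 = 3,390 kg; Δv = 292×9.80665×ln(3.009) = 2863.5×1.1016 ≈ 3154 m/s.
Total Δv = 5492 + 3154 = 8646 m/s.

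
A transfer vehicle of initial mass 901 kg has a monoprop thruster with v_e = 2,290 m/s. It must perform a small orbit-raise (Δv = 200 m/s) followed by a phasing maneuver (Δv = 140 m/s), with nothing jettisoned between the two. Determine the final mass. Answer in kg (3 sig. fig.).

final mass ≈ 777 kg

After the first burn: m = 901 × exp(−200/2290.0) = 901 × 0.91637 = 825.649 kg.
After the second burn: m = 825.649 × exp(−140/2290.0) = 825.649 × 0.94070 = 776.688 kg.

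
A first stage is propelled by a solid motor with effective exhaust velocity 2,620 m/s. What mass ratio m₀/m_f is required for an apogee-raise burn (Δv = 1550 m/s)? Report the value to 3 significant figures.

Using Δv = v_e ln(m₀/m_f): m₀/m_f = exp(Δv / v_e) = exp(1550 / 2620.0) = exp(0.5916) = 1.8069.

mass ratio ≈ 1.81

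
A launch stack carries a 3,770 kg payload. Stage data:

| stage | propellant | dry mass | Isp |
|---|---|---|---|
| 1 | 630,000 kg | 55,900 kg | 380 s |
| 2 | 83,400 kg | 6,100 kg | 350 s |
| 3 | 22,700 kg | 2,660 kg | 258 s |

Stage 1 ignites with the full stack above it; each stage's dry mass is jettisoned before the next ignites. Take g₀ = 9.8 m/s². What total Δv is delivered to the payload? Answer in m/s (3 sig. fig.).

Ignition mass of stage 1 = 630,000+55,900 + 83,400+6,100 + 22,700+2,660 + 3,770 = 804,530 kg.
Stage 1: m₀ = 804,530 kg, m_f = 804,530 − 630,000 = 174,530 kg; Δv = 380×9.8×ln(4.61) = 3724.0×1.5282 ≈ 5691 m/s.
Stage 2: m₀ = 118,630 kg, m_f = 118,630 − 83,400 = 35,230 kg; Δv = 350×9.8×ln(3.367) = 3430.0×1.2141 ≈ 4164 m/s.
Stage 3: m₀ = 29,130 kg, m_f = 29,130 − 22,700 = 6,430 kg; Δv = 258×9.8×ln(4.53) = 2528.4×1.5108 ≈ 3820 m/s.
Total Δv = 5691 + 4164 + 3820 = 13675 m/s.

Δv ≈ 13700 m/s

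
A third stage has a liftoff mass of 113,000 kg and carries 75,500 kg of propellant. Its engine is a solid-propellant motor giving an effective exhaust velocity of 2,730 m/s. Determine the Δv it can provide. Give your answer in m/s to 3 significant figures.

m_f = m₀ − m_prop = 113,000 − 75,500 = 37,500 kg.
Δv = v_e · ln(m₀/m_f) = 2730.0 × ln(3.013) = 2730.0 × 1.1030 ≈ 3011.3 m/s.

Δv ≈ 3010 m/s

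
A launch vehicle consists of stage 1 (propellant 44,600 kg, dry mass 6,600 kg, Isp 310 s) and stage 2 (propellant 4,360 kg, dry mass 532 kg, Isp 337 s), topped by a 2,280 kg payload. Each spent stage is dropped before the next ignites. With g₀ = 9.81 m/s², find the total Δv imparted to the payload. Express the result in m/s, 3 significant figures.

Δv ≈ 7490 m/s

Ignition mass of stage 1 = 44,600+6,600 + 4,360+532 + 2,280 = 58,372 kg.
Stage 1: m₀ = 58,372 kg, m_f = 58,372 − 44,600 = 13,772 kg; Δv = 310×9.81×ln(4.238) = 3041.1×1.4442 ≈ 4392 m/s.
Stage 2: m₀ = 7,172 kg, m_f = 7,172 − 4,360 = 2,812 kg; Δv = 337×9.81×ln(2.55) = 3306.0×0.9363 ≈ 3095 m/s.
Total Δv = 4392 + 3095 = 7487 m/s.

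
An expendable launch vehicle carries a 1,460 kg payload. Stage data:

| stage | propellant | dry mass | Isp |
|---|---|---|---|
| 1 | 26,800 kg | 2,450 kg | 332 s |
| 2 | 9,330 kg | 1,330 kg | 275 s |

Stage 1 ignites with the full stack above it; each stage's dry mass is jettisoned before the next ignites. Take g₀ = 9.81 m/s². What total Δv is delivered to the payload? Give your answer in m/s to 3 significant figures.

Ignition mass of stage 1 = 26,800+2,450 + 9,330+1,330 + 1,460 = 41,370 kg.
Stage 1: m₀ = 41,370 kg, m_f = 41,370 − 26,800 = 14,570 kg; Δv = 332×9.81×ln(2.839) = 3256.9×1.0436 ≈ 3399 m/s.
Stage 2: m₀ = 12,120 kg, m_f = 12,120 − 9,330 = 2,790 kg; Δv = 275×9.81×ln(4.344) = 2697.8×1.4688 ≈ 3962 m/s.
Total Δv = 3399 + 3962 = 7361 m/s.

Δv ≈ 7360 m/s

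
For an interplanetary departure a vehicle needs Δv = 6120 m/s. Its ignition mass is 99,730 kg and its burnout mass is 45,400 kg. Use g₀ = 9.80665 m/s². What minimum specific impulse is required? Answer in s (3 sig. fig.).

Isp ≈ 793 s

ln(m₀/m_f) = ln(99730/45400) = ln(2.197) = 0.7870.
From the ideal rocket equation, v_e = Δv / ln(m₀/m_f) = 6120 / 0.7870 = 7776.8 m/s.
Isp = v_e / g₀ = 7776.8 / 9.80665 = 793.0 s.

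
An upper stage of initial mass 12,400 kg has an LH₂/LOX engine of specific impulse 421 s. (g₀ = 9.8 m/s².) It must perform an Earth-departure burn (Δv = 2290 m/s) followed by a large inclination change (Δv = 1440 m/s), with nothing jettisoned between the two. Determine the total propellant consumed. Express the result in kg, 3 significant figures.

total propellant consumed ≈ 7380 kg

v_e = Isp · g₀ = 421 × 9.8 = 4125.8 m/s.
After the first burn: m = 12400 × exp(−2290/4125.8) = 12400 × 0.57405 = 7,118.22 kg.
After the second burn: m = 7,118.22 × exp(−1440/4125.8) = 7,118.22 × 0.70538 = 5,021.05 kg.
Total propellant = m₀ − m_final = 12400 − 5,021.05 = 7,378.95 kg.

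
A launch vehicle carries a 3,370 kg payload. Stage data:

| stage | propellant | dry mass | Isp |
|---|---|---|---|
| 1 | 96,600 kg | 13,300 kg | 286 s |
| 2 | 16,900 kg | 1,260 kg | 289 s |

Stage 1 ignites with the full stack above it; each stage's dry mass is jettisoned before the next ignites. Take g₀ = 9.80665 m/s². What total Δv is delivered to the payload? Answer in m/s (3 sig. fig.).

Ignition mass of stage 1 = 96,600+13,300 + 16,900+1,260 + 3,370 = 131,430 kg.
Stage 1: m₀ = 131,430 kg, m_f = 131,430 − 96,600 = 34,830 kg; Δv = 286×9.80665×ln(3.773) = 2804.7×1.3280 ≈ 3725 m/s.
Stage 2: m₀ = 21,530 kg, m_f = 21,530 − 16,900 = 4,630 kg; Δv = 289×9.80665×ln(4.65) = 2834.1×1.5369 ≈ 4356 m/s.
Total Δv = 3725 + 4356 = 8081 m/s.

Δv ≈ 8080 m/s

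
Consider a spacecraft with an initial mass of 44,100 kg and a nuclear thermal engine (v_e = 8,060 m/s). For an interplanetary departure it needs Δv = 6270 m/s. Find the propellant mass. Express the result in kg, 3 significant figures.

propellant mass ≈ 23800 kg

m₀/m_f = exp(Δv / v_e) = exp(6270 / 8060.0) = exp(0.7779) = 2.1769.
m_f = 44,100 / 2.1769 = 20,258.2 kg, so propellant = m₀ − m_f = 44,100 − 20,258.2 = 23,841.8 kg.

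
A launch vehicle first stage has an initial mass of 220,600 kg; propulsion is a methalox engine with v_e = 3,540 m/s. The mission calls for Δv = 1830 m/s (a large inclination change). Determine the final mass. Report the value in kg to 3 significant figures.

final mass ≈ 132000 kg

m₀/m_f = exp(Δv / v_e) = exp(1830 / 3540.0) = exp(0.5169) = 1.6769.
m_f = m₀ / 1.6769 = 220,600 / 1.6769 = 131,552 kg.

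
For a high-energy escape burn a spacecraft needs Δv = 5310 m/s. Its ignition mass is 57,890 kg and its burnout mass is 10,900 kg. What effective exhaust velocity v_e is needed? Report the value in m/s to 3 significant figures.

ln(m₀/m_f) = ln(57890/10900) = ln(5.311) = 1.6698.
v_e = Δv / ln(m₀/m_f) = 5310 / 1.6698 = 3180.1 m/s.

v_e ≈ 3180 m/s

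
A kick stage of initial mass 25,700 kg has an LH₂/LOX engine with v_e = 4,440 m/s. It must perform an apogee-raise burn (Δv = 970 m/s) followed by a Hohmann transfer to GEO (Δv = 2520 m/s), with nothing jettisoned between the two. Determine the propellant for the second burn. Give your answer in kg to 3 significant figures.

propellant for the second burn ≈ 8950 kg

After the first burn: m = 25700 × exp(−970/4440.0) = 25700 × 0.80375 = 20,656.4 kg.
After the second burn: m = 20,656.4 × exp(−2520/4440.0) = 20,656.4 × 0.56690 = 11,710.1 kg.
Second-burn propellant = 20,656.4 − 11,710.1 = 8,946.3 kg.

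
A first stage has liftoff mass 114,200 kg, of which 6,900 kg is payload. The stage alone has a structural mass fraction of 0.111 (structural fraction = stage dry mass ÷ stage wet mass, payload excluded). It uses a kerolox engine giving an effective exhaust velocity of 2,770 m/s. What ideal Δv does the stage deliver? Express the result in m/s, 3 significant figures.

Stage wet mass = m₀ − payload = 114,200 − 6,900 = 107,300 kg.
Stage dry mass = ε × stage wet mass = 0.111 × 107,300 = 11,910.3 kg.
Burnout mass m_f = stage dry + payload = 11,910.3 + 6,900 = 18,810.3 kg.
Δv = v_e · ln(114,200/18,810.3) = 2770.0 × ln(6.071) = 2770.0 × 1.8035 ≈ 4996 m/s.

Δv ≈ 5000 m/s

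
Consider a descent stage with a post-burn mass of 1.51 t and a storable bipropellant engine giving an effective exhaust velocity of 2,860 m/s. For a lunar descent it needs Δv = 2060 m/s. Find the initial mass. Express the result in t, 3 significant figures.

From the ideal rocket equation, m₀/m_f = exp(Δv / v_e) = exp(2060 / 2860.0) = exp(0.7203) = 2.0550.
m₀ = m_f × 2.0550 = 1.51 × 2.0550 = 3.10305 t.

initial mass ≈ 3.10 t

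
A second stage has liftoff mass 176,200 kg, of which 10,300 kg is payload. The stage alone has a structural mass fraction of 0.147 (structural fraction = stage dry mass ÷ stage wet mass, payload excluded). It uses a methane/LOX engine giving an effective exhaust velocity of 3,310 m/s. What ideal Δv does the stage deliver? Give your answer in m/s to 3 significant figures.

Stage wet mass = m₀ − payload = 176,200 − 10,300 = 165,900 kg.
Stage dry mass = ε × stage wet mass = 0.147 × 165,900 = 24,387.3 kg.
Burnout mass m_f = stage dry + payload = 24,387.3 + 10,300 = 34,687.3 kg.
Using Δv = v_e ln(m₀/m_f): Δv = v_e · ln(176,200/34,687.3) = 3310.0 × ln(5.08) = 3310.0 × 1.6252 ≈ 5380 m/s.

Δv ≈ 5380 m/s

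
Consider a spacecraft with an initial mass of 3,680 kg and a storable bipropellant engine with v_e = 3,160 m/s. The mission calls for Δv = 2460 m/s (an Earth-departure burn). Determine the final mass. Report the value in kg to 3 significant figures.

final mass ≈ 1690 kg

From the ideal rocket equation, m₀/m_f = exp(Δv / v_e) = exp(2460 / 3160.0) = exp(0.7785) = 2.1782.
m_f = m₀ / 2.1782 = 3,680 / 2.1782 = 1,689.47 kg.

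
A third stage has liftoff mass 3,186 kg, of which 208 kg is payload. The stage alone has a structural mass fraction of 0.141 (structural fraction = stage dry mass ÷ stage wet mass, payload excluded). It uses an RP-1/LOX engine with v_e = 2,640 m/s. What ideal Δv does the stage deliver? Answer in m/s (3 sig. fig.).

Δv ≈ 4290 m/s

Stage wet mass = m₀ − payload = 3,186 − 208 = 2,978 kg.
Stage dry mass = ε × stage wet mass = 0.141 × 2,978 = 419.898 kg.
Burnout mass m_f = stage dry + payload = 419.898 + 208 = 627.898 kg.
Rocket equation: Δv = v_e · ln(3,186/627.898) = 2640.0 × ln(5.074) = 2640.0 × 1.6241 ≈ 4288 m/s.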